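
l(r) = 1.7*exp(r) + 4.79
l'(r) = 1.7*exp(r)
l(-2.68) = 4.91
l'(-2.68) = 0.12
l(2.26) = 21.08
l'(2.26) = 16.29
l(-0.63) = 5.70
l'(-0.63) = 0.91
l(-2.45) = 4.94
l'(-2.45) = 0.15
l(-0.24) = 6.13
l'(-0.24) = 1.34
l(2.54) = 26.35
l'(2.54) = 21.56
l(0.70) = 8.21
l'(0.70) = 3.42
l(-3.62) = 4.84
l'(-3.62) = 0.05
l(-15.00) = 4.79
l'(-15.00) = 0.00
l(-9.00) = 4.79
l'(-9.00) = 0.00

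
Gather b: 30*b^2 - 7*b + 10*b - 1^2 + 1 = 30*b^2 + 3*b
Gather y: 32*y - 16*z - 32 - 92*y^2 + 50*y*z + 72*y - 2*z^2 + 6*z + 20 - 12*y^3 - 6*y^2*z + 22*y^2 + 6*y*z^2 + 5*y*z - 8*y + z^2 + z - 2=-12*y^3 + y^2*(-6*z - 70) + y*(6*z^2 + 55*z + 96) - z^2 - 9*z - 14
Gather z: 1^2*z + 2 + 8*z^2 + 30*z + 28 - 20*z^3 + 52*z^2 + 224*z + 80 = -20*z^3 + 60*z^2 + 255*z + 110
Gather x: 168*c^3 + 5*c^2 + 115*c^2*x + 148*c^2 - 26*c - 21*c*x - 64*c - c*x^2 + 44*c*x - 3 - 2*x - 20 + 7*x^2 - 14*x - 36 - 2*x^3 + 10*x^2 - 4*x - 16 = 168*c^3 + 153*c^2 - 90*c - 2*x^3 + x^2*(17 - c) + x*(115*c^2 + 23*c - 20) - 75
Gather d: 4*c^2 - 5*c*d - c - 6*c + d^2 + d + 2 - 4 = 4*c^2 - 7*c + d^2 + d*(1 - 5*c) - 2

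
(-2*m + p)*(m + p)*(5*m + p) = -10*m^3 - 7*m^2*p + 4*m*p^2 + p^3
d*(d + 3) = d^2 + 3*d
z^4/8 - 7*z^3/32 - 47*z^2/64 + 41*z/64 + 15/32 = (z/4 + 1/2)*(z/2 + 1/4)*(z - 3)*(z - 5/4)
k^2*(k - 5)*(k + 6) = k^4 + k^3 - 30*k^2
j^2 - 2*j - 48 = (j - 8)*(j + 6)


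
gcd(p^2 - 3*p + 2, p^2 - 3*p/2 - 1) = p - 2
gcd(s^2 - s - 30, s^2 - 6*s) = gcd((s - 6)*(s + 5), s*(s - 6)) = s - 6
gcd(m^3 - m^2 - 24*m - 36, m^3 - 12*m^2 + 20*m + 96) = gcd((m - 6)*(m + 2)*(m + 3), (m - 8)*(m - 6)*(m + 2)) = m^2 - 4*m - 12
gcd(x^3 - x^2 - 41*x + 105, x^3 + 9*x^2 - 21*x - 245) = x^2 + 2*x - 35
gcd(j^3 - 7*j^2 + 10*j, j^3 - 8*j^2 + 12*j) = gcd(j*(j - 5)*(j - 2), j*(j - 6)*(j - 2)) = j^2 - 2*j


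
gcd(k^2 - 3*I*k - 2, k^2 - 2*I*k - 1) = k - I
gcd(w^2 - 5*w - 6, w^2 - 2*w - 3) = w + 1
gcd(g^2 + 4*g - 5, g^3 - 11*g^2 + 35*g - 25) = g - 1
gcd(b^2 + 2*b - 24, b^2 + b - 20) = b - 4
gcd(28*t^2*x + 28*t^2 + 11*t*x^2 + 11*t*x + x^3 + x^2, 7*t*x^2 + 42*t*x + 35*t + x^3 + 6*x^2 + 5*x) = 7*t*x + 7*t + x^2 + x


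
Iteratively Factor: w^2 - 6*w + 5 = (w - 5)*(w - 1)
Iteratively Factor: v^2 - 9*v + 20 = (v - 4)*(v - 5)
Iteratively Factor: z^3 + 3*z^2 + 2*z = (z + 2)*(z^2 + z) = (z + 1)*(z + 2)*(z)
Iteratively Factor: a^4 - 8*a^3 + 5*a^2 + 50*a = (a - 5)*(a^3 - 3*a^2 - 10*a) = (a - 5)*(a + 2)*(a^2 - 5*a) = (a - 5)^2*(a + 2)*(a)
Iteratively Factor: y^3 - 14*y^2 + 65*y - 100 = (y - 5)*(y^2 - 9*y + 20) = (y - 5)^2*(y - 4)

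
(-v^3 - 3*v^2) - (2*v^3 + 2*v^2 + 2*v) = -3*v^3 - 5*v^2 - 2*v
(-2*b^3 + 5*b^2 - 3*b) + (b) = -2*b^3 + 5*b^2 - 2*b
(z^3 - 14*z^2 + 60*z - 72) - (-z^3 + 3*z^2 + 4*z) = 2*z^3 - 17*z^2 + 56*z - 72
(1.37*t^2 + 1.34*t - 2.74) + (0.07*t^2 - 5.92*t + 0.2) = 1.44*t^2 - 4.58*t - 2.54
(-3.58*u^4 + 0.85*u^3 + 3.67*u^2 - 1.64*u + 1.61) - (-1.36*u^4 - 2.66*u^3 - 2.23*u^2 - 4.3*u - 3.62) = -2.22*u^4 + 3.51*u^3 + 5.9*u^2 + 2.66*u + 5.23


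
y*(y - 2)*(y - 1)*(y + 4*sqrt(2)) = y^4 - 3*y^3 + 4*sqrt(2)*y^3 - 12*sqrt(2)*y^2 + 2*y^2 + 8*sqrt(2)*y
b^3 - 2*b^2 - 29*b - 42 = (b - 7)*(b + 2)*(b + 3)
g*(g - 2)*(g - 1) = g^3 - 3*g^2 + 2*g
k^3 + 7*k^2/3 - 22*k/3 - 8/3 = (k - 2)*(k + 1/3)*(k + 4)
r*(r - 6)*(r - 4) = r^3 - 10*r^2 + 24*r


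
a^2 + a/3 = a*(a + 1/3)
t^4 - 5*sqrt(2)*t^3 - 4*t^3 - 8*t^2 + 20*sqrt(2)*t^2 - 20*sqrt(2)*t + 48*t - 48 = (t - 2)^2*(t - 6*sqrt(2))*(t + sqrt(2))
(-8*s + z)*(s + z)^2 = -8*s^3 - 15*s^2*z - 6*s*z^2 + z^3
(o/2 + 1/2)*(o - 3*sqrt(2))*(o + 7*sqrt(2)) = o^3/2 + o^2/2 + 2*sqrt(2)*o^2 - 21*o + 2*sqrt(2)*o - 21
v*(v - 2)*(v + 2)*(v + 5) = v^4 + 5*v^3 - 4*v^2 - 20*v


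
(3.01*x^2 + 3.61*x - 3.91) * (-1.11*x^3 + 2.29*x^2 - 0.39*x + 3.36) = -3.3411*x^5 + 2.8858*x^4 + 11.4331*x^3 - 0.248200000000003*x^2 + 13.6545*x - 13.1376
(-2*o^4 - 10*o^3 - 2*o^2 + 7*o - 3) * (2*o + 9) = -4*o^5 - 38*o^4 - 94*o^3 - 4*o^2 + 57*o - 27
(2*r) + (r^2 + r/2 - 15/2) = r^2 + 5*r/2 - 15/2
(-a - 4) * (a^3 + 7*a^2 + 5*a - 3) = -a^4 - 11*a^3 - 33*a^2 - 17*a + 12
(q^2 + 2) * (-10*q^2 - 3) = -10*q^4 - 23*q^2 - 6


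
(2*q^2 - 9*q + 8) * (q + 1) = 2*q^3 - 7*q^2 - q + 8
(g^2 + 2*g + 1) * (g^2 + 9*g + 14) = g^4 + 11*g^3 + 33*g^2 + 37*g + 14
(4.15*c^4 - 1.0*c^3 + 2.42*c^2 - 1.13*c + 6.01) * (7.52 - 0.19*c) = -0.7885*c^5 + 31.398*c^4 - 7.9798*c^3 + 18.4131*c^2 - 9.6395*c + 45.1952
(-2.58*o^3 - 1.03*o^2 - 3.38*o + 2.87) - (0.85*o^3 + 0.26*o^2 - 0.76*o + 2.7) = -3.43*o^3 - 1.29*o^2 - 2.62*o + 0.17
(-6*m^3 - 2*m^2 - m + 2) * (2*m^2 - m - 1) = -12*m^5 + 2*m^4 + 6*m^3 + 7*m^2 - m - 2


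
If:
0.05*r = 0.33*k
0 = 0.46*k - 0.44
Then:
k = 0.96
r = 6.31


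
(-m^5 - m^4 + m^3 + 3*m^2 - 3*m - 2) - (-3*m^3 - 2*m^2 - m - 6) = -m^5 - m^4 + 4*m^3 + 5*m^2 - 2*m + 4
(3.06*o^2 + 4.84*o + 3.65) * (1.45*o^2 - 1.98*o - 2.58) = 4.437*o^4 + 0.9592*o^3 - 12.1855*o^2 - 19.7142*o - 9.417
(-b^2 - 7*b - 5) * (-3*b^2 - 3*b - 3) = 3*b^4 + 24*b^3 + 39*b^2 + 36*b + 15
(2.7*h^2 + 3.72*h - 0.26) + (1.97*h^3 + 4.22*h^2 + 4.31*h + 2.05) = 1.97*h^3 + 6.92*h^2 + 8.03*h + 1.79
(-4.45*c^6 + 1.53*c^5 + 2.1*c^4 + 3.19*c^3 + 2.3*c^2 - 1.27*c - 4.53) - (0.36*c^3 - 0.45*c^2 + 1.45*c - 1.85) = -4.45*c^6 + 1.53*c^5 + 2.1*c^4 + 2.83*c^3 + 2.75*c^2 - 2.72*c - 2.68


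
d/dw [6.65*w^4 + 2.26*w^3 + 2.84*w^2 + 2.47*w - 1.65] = 26.6*w^3 + 6.78*w^2 + 5.68*w + 2.47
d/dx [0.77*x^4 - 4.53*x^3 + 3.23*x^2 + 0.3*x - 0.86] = 3.08*x^3 - 13.59*x^2 + 6.46*x + 0.3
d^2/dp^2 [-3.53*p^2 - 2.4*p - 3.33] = -7.06000000000000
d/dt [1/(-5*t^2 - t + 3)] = (10*t + 1)/(5*t^2 + t - 3)^2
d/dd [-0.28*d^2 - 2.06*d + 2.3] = -0.56*d - 2.06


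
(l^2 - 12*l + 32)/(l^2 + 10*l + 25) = (l^2 - 12*l + 32)/(l^2 + 10*l + 25)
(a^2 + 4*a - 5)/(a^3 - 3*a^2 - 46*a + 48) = (a + 5)/(a^2 - 2*a - 48)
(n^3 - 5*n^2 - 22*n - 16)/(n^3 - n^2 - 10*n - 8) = (n - 8)/(n - 4)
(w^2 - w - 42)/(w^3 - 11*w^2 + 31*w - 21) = (w + 6)/(w^2 - 4*w + 3)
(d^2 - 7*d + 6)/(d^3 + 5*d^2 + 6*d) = (d^2 - 7*d + 6)/(d*(d^2 + 5*d + 6))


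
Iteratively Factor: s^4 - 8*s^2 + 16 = (s - 2)*(s^3 + 2*s^2 - 4*s - 8) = (s - 2)^2*(s^2 + 4*s + 4) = (s - 2)^2*(s + 2)*(s + 2)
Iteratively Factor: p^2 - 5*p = (p)*(p - 5)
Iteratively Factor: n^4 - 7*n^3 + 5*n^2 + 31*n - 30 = (n - 3)*(n^3 - 4*n^2 - 7*n + 10) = (n - 3)*(n + 2)*(n^2 - 6*n + 5) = (n - 5)*(n - 3)*(n + 2)*(n - 1)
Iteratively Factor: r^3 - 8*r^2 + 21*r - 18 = (r - 3)*(r^2 - 5*r + 6) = (r - 3)^2*(r - 2)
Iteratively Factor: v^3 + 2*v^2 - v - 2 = (v + 2)*(v^2 - 1) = (v + 1)*(v + 2)*(v - 1)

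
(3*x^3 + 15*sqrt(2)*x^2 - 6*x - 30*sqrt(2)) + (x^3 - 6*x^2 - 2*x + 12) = 4*x^3 - 6*x^2 + 15*sqrt(2)*x^2 - 8*x - 30*sqrt(2) + 12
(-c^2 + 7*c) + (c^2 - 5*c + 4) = 2*c + 4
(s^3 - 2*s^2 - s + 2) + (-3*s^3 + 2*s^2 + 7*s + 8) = -2*s^3 + 6*s + 10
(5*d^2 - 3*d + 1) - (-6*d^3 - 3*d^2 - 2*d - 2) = 6*d^3 + 8*d^2 - d + 3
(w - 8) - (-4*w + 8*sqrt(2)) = 5*w - 8*sqrt(2) - 8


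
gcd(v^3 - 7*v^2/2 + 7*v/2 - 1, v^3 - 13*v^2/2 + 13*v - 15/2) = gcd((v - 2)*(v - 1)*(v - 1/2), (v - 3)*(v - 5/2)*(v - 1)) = v - 1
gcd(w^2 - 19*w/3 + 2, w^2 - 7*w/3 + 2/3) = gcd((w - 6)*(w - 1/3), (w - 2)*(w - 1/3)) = w - 1/3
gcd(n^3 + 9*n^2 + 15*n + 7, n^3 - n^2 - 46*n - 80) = 1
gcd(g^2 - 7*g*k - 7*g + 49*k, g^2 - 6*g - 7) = g - 7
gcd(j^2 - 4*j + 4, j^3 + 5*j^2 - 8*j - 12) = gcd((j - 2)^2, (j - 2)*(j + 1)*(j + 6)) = j - 2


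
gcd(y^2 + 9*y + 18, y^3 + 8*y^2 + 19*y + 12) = y + 3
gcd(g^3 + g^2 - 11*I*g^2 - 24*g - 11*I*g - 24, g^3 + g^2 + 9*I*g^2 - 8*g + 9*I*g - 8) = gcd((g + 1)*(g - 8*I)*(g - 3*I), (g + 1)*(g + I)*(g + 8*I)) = g + 1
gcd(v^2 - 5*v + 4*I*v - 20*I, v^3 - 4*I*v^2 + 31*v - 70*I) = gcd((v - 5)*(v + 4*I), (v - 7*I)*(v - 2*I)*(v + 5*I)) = 1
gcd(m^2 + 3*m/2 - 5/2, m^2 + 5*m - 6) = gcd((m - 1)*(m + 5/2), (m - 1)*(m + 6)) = m - 1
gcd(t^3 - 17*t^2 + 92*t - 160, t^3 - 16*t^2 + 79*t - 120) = t^2 - 13*t + 40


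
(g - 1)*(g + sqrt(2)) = g^2 - g + sqrt(2)*g - sqrt(2)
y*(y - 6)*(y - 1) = y^3 - 7*y^2 + 6*y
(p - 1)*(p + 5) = p^2 + 4*p - 5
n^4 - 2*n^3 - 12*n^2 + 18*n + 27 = (n - 3)^2*(n + 1)*(n + 3)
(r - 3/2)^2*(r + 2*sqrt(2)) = r^3 - 3*r^2 + 2*sqrt(2)*r^2 - 6*sqrt(2)*r + 9*r/4 + 9*sqrt(2)/2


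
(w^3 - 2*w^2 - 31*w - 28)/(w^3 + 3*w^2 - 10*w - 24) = (w^2 - 6*w - 7)/(w^2 - w - 6)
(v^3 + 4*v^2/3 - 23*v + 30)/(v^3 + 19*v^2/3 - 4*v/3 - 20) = (v - 3)/(v + 2)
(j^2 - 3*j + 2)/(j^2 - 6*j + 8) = (j - 1)/(j - 4)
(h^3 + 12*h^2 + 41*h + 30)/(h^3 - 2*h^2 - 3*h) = (h^2 + 11*h + 30)/(h*(h - 3))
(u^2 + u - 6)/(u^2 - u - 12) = (u - 2)/(u - 4)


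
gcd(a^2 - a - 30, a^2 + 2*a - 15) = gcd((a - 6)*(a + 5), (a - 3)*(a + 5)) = a + 5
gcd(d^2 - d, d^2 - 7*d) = d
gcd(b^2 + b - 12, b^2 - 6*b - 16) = 1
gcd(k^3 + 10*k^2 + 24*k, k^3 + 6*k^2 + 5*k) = k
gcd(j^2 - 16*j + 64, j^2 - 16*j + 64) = j^2 - 16*j + 64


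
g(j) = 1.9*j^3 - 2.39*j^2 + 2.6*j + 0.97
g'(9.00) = 421.28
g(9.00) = 1215.88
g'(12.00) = 766.04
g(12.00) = 2971.21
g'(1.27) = 5.72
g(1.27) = 4.31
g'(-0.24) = 4.08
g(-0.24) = 0.18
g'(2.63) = 29.45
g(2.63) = 25.84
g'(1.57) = 9.15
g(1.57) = 6.51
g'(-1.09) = 14.58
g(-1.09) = -7.16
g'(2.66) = 30.22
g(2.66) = 26.74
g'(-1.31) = 18.64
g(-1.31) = -10.81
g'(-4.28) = 127.47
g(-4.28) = -202.90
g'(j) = 5.7*j^2 - 4.78*j + 2.6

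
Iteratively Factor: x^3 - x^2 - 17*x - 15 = (x + 3)*(x^2 - 4*x - 5) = (x - 5)*(x + 3)*(x + 1)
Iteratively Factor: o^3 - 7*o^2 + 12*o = (o)*(o^2 - 7*o + 12) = o*(o - 3)*(o - 4)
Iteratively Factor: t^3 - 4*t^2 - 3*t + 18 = (t - 3)*(t^2 - t - 6) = (t - 3)^2*(t + 2)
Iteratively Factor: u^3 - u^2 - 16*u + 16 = (u - 1)*(u^2 - 16) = (u - 1)*(u + 4)*(u - 4)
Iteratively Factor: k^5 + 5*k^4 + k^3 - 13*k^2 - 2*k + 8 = (k + 1)*(k^4 + 4*k^3 - 3*k^2 - 10*k + 8) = (k + 1)*(k + 2)*(k^3 + 2*k^2 - 7*k + 4) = (k - 1)*(k + 1)*(k + 2)*(k^2 + 3*k - 4) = (k - 1)^2*(k + 1)*(k + 2)*(k + 4)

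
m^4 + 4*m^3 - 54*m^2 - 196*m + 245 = (m - 7)*(m - 1)*(m + 5)*(m + 7)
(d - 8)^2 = d^2 - 16*d + 64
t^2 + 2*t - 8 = (t - 2)*(t + 4)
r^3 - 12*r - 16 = (r - 4)*(r + 2)^2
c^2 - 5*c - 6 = (c - 6)*(c + 1)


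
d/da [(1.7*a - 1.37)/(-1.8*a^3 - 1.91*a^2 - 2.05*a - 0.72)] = (6.12*a^3 - 4.151*a^2 - 5.2334*a - 4.0325)/(3.24*a^6 + 6.876*a^5 + 11.0281*a^4 + 10.423*a^3 + 6.9529*a^2 + 2.952*a + 0.5184)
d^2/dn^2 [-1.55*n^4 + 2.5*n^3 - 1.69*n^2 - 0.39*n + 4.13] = -18.6*n^2 + 15.0*n - 3.38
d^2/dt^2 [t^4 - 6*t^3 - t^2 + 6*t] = 12*t^2 - 36*t - 2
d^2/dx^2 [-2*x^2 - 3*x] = -4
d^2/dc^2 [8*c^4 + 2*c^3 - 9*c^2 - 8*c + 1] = 96*c^2 + 12*c - 18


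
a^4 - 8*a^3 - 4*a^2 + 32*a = a*(a - 8)*(a - 2)*(a + 2)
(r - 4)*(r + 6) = r^2 + 2*r - 24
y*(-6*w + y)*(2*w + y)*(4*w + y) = -48*w^3*y - 28*w^2*y^2 + y^4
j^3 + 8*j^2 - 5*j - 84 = (j - 3)*(j + 4)*(j + 7)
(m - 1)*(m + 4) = m^2 + 3*m - 4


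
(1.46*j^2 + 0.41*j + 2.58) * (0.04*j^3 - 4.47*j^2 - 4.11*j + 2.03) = 0.0584*j^5 - 6.5098*j^4 - 7.7301*j^3 - 10.2539*j^2 - 9.7715*j + 5.2374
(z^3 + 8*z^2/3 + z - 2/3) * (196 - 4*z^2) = -4*z^5 - 32*z^4/3 + 192*z^3 + 1576*z^2/3 + 196*z - 392/3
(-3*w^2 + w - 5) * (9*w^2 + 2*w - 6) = -27*w^4 + 3*w^3 - 25*w^2 - 16*w + 30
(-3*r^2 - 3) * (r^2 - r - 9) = -3*r^4 + 3*r^3 + 24*r^2 + 3*r + 27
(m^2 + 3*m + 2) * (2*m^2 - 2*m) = 2*m^4 + 4*m^3 - 2*m^2 - 4*m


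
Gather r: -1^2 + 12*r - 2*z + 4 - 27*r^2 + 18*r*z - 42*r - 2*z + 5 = -27*r^2 + r*(18*z - 30) - 4*z + 8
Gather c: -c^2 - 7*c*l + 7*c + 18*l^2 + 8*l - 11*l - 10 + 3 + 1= -c^2 + c*(7 - 7*l) + 18*l^2 - 3*l - 6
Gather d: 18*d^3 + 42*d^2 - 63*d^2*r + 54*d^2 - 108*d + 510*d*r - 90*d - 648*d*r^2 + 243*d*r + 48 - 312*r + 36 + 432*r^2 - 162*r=18*d^3 + d^2*(96 - 63*r) + d*(-648*r^2 + 753*r - 198) + 432*r^2 - 474*r + 84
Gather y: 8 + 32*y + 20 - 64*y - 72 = -32*y - 44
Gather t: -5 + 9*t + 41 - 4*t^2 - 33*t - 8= -4*t^2 - 24*t + 28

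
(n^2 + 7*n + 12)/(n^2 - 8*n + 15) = (n^2 + 7*n + 12)/(n^2 - 8*n + 15)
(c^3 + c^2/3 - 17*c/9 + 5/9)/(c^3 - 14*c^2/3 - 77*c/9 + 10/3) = (c - 1)/(c - 6)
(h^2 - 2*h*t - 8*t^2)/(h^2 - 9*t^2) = (h^2 - 2*h*t - 8*t^2)/(h^2 - 9*t^2)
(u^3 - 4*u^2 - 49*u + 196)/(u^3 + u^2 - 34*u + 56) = (u - 7)/(u - 2)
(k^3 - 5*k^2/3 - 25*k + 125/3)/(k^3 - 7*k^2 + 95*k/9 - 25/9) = 3*(k + 5)/(3*k - 1)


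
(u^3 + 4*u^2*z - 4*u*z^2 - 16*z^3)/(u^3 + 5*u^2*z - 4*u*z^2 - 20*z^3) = (u + 4*z)/(u + 5*z)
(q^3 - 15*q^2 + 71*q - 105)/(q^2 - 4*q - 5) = (q^2 - 10*q + 21)/(q + 1)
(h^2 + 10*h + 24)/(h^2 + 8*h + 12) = (h + 4)/(h + 2)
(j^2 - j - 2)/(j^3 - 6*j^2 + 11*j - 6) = (j + 1)/(j^2 - 4*j + 3)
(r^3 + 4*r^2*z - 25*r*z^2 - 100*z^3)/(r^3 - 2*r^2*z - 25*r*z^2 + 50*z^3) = (-r - 4*z)/(-r + 2*z)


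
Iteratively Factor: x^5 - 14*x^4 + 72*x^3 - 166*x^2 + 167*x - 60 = (x - 4)*(x^4 - 10*x^3 + 32*x^2 - 38*x + 15) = (x - 4)*(x - 3)*(x^3 - 7*x^2 + 11*x - 5) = (x - 5)*(x - 4)*(x - 3)*(x^2 - 2*x + 1) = (x - 5)*(x - 4)*(x - 3)*(x - 1)*(x - 1)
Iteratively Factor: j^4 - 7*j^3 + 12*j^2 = (j)*(j^3 - 7*j^2 + 12*j) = j*(j - 3)*(j^2 - 4*j) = j^2*(j - 3)*(j - 4)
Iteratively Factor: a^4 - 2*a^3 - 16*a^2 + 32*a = (a)*(a^3 - 2*a^2 - 16*a + 32) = a*(a - 4)*(a^2 + 2*a - 8) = a*(a - 4)*(a + 4)*(a - 2)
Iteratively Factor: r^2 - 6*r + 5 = (r - 1)*(r - 5)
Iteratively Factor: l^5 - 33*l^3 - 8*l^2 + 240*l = (l - 5)*(l^4 + 5*l^3 - 8*l^2 - 48*l) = (l - 5)*(l - 3)*(l^3 + 8*l^2 + 16*l) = l*(l - 5)*(l - 3)*(l^2 + 8*l + 16) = l*(l - 5)*(l - 3)*(l + 4)*(l + 4)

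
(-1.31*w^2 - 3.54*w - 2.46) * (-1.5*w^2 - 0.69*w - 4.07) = 1.965*w^4 + 6.2139*w^3 + 11.4643*w^2 + 16.1052*w + 10.0122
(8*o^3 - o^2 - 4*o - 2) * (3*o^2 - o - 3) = 24*o^5 - 11*o^4 - 35*o^3 + o^2 + 14*o + 6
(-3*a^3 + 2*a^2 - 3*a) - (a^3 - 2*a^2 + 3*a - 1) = -4*a^3 + 4*a^2 - 6*a + 1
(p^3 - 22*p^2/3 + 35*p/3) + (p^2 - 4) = p^3 - 19*p^2/3 + 35*p/3 - 4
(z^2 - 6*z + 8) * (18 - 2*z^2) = -2*z^4 + 12*z^3 + 2*z^2 - 108*z + 144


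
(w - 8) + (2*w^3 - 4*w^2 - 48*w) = 2*w^3 - 4*w^2 - 47*w - 8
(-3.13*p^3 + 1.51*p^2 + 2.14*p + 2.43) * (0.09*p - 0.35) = -0.2817*p^4 + 1.2314*p^3 - 0.3359*p^2 - 0.5303*p - 0.8505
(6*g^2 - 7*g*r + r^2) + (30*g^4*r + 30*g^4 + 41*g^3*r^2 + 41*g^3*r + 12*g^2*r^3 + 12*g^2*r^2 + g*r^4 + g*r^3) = 30*g^4*r + 30*g^4 + 41*g^3*r^2 + 41*g^3*r + 12*g^2*r^3 + 12*g^2*r^2 + 6*g^2 + g*r^4 + g*r^3 - 7*g*r + r^2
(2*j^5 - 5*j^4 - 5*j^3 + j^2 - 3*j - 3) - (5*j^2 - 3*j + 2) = 2*j^5 - 5*j^4 - 5*j^3 - 4*j^2 - 5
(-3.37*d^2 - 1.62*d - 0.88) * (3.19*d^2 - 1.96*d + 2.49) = -10.7503*d^4 + 1.4374*d^3 - 8.0233*d^2 - 2.309*d - 2.1912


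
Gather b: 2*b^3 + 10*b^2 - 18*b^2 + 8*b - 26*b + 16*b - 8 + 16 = 2*b^3 - 8*b^2 - 2*b + 8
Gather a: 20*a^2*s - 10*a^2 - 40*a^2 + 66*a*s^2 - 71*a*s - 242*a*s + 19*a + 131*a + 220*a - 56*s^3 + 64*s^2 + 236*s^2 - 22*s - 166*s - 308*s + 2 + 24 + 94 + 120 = a^2*(20*s - 50) + a*(66*s^2 - 313*s + 370) - 56*s^3 + 300*s^2 - 496*s + 240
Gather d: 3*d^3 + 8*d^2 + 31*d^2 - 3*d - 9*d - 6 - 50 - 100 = 3*d^3 + 39*d^2 - 12*d - 156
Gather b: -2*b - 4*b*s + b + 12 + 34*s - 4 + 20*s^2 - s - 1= b*(-4*s - 1) + 20*s^2 + 33*s + 7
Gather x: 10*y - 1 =10*y - 1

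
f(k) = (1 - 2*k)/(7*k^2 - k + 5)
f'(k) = (1 - 14*k)*(1 - 2*k)/(7*k^2 - k + 5)^2 - 2/(7*k^2 - k + 5) = (-14*k^2 + 2*k + (2*k - 1)*(14*k - 1) - 10)/(7*k^2 - k + 5)^2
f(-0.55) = 0.27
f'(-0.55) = 0.05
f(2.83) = -0.08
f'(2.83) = 0.02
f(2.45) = -0.09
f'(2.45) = 0.02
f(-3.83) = 0.08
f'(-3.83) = 0.02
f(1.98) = -0.10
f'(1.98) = 0.02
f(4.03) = -0.06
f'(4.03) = 0.01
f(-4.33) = 0.07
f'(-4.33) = 0.02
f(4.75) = -0.05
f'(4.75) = 0.01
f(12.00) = -0.02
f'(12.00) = 0.00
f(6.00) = -0.04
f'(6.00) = 0.01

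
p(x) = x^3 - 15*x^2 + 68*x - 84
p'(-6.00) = 356.00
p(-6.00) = -1248.00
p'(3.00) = 5.00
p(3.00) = 12.00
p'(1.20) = 36.32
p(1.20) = -22.27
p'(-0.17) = 73.19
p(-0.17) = -96.00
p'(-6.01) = 356.66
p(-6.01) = -1251.56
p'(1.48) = 30.17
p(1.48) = -12.97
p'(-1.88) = 135.00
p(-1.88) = -271.50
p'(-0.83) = 94.97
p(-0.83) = -151.35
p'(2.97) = 5.36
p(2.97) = 11.84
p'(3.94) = -3.63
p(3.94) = 12.23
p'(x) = 3*x^2 - 30*x + 68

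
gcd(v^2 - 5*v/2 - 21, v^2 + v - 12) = 1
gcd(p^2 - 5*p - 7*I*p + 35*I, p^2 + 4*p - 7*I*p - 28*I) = p - 7*I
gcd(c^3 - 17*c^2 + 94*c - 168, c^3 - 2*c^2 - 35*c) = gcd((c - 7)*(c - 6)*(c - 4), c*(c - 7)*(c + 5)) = c - 7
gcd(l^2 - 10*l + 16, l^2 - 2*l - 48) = l - 8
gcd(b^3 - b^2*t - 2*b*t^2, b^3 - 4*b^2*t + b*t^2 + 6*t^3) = -b^2 + b*t + 2*t^2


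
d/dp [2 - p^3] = -3*p^2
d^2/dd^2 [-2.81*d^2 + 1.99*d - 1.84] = -5.62000000000000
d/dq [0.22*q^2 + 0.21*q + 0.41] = 0.44*q + 0.21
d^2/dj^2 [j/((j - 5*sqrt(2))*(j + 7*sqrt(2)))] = 2*(j^3 + 210*j + 140*sqrt(2))/(j^6 + 6*sqrt(2)*j^5 - 186*j^4 - 824*sqrt(2)*j^3 + 13020*j^2 + 29400*sqrt(2)*j - 343000)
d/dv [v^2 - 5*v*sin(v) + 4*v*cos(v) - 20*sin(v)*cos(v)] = -4*v*sin(v) - 5*v*cos(v) + 2*v - 5*sin(v) + 4*cos(v) - 20*cos(2*v)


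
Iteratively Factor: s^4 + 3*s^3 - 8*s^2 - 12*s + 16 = (s - 2)*(s^3 + 5*s^2 + 2*s - 8) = (s - 2)*(s + 2)*(s^2 + 3*s - 4) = (s - 2)*(s + 2)*(s + 4)*(s - 1)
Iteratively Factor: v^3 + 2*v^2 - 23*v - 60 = (v - 5)*(v^2 + 7*v + 12) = (v - 5)*(v + 4)*(v + 3)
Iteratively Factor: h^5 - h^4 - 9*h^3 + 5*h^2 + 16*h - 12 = (h - 3)*(h^4 + 2*h^3 - 3*h^2 - 4*h + 4) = (h - 3)*(h - 1)*(h^3 + 3*h^2 - 4) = (h - 3)*(h - 1)^2*(h^2 + 4*h + 4) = (h - 3)*(h - 1)^2*(h + 2)*(h + 2)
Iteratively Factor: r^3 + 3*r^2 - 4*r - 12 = (r + 2)*(r^2 + r - 6) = (r - 2)*(r + 2)*(r + 3)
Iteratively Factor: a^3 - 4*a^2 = (a)*(a^2 - 4*a) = a^2*(a - 4)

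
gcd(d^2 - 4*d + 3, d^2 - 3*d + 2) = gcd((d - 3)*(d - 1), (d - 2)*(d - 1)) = d - 1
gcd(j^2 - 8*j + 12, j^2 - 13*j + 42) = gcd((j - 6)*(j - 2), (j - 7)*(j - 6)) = j - 6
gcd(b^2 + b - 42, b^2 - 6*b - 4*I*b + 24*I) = b - 6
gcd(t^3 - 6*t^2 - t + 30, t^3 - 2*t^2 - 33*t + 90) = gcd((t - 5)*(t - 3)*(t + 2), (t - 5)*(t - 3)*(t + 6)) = t^2 - 8*t + 15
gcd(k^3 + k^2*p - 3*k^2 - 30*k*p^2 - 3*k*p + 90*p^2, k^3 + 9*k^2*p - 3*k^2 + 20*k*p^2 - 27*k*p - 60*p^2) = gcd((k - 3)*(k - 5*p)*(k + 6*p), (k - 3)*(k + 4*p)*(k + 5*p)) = k - 3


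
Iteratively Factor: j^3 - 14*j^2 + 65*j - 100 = (j - 5)*(j^2 - 9*j + 20) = (j - 5)*(j - 4)*(j - 5)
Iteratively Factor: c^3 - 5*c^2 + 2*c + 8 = (c - 2)*(c^2 - 3*c - 4) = (c - 4)*(c - 2)*(c + 1)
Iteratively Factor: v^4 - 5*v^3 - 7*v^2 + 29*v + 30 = (v - 5)*(v^3 - 7*v - 6) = (v - 5)*(v + 2)*(v^2 - 2*v - 3) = (v - 5)*(v - 3)*(v + 2)*(v + 1)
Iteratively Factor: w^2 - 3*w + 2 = (w - 2)*(w - 1)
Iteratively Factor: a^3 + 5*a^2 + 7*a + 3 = (a + 1)*(a^2 + 4*a + 3) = (a + 1)*(a + 3)*(a + 1)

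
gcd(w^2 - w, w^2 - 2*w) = w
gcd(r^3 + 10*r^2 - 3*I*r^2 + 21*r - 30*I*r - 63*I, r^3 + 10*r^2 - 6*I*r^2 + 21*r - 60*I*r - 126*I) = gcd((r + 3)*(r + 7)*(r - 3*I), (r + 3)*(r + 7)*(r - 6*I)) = r^2 + 10*r + 21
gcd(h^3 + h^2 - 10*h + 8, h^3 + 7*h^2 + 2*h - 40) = h^2 + 2*h - 8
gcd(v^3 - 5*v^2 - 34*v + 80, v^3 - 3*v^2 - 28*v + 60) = v^2 + 3*v - 10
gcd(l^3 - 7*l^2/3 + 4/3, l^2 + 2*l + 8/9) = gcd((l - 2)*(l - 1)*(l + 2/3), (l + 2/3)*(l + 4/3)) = l + 2/3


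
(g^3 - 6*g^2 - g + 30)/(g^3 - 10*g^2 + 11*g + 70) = (g - 3)/(g - 7)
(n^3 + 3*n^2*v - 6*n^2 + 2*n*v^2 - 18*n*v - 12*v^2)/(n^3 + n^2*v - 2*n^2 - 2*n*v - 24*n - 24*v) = (n + 2*v)/(n + 4)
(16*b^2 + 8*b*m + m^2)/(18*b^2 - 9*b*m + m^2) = (16*b^2 + 8*b*m + m^2)/(18*b^2 - 9*b*m + m^2)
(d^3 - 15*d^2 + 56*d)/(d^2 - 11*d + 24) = d*(d - 7)/(d - 3)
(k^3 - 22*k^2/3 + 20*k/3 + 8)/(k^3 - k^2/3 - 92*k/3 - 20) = (k - 2)/(k + 5)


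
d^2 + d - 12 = (d - 3)*(d + 4)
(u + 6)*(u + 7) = u^2 + 13*u + 42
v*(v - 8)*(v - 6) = v^3 - 14*v^2 + 48*v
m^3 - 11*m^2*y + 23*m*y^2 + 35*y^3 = (m - 7*y)*(m - 5*y)*(m + y)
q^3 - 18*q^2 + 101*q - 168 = (q - 8)*(q - 7)*(q - 3)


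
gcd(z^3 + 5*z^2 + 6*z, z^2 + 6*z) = z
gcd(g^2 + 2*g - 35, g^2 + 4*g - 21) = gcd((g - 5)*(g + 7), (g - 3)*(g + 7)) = g + 7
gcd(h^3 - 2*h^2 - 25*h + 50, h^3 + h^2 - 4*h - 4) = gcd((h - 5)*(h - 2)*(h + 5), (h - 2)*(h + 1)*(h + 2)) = h - 2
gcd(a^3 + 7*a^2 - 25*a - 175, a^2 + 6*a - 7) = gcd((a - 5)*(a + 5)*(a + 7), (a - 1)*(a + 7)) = a + 7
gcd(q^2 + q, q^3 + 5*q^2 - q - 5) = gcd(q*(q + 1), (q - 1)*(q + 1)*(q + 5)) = q + 1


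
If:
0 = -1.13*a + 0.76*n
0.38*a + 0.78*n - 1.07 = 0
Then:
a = 0.69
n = 1.03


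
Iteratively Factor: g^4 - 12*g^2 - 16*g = (g)*(g^3 - 12*g - 16) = g*(g - 4)*(g^2 + 4*g + 4) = g*(g - 4)*(g + 2)*(g + 2)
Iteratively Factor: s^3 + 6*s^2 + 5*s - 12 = (s + 3)*(s^2 + 3*s - 4) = (s + 3)*(s + 4)*(s - 1)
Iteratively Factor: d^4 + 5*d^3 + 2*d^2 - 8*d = (d + 2)*(d^3 + 3*d^2 - 4*d) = d*(d + 2)*(d^2 + 3*d - 4) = d*(d - 1)*(d + 2)*(d + 4)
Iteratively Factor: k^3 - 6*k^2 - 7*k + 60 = (k - 5)*(k^2 - k - 12) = (k - 5)*(k - 4)*(k + 3)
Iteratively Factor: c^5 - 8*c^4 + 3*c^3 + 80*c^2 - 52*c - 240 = (c + 2)*(c^4 - 10*c^3 + 23*c^2 + 34*c - 120) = (c - 5)*(c + 2)*(c^3 - 5*c^2 - 2*c + 24) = (c - 5)*(c - 3)*(c + 2)*(c^2 - 2*c - 8) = (c - 5)*(c - 3)*(c + 2)^2*(c - 4)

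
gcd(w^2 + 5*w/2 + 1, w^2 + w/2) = w + 1/2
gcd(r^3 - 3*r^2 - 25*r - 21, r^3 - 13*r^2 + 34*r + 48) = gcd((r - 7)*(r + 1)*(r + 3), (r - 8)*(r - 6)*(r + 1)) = r + 1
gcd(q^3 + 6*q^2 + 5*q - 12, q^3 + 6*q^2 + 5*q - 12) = q^3 + 6*q^2 + 5*q - 12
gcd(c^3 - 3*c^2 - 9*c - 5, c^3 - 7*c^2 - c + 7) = c + 1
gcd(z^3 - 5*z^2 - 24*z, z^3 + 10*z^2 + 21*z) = z^2 + 3*z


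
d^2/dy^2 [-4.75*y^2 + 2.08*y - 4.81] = -9.50000000000000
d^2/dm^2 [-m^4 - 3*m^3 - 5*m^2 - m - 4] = -12*m^2 - 18*m - 10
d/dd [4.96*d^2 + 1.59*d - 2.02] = 9.92*d + 1.59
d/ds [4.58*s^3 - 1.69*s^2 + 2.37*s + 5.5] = 13.74*s^2 - 3.38*s + 2.37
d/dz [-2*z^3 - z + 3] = -6*z^2 - 1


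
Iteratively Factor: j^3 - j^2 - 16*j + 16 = (j - 4)*(j^2 + 3*j - 4) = (j - 4)*(j + 4)*(j - 1)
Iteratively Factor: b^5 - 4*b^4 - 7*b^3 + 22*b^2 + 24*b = (b + 1)*(b^4 - 5*b^3 - 2*b^2 + 24*b) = (b - 3)*(b + 1)*(b^3 - 2*b^2 - 8*b) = (b - 3)*(b + 1)*(b + 2)*(b^2 - 4*b) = b*(b - 3)*(b + 1)*(b + 2)*(b - 4)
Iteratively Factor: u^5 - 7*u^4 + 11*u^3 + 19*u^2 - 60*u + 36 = (u - 3)*(u^4 - 4*u^3 - u^2 + 16*u - 12) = (u - 3)^2*(u^3 - u^2 - 4*u + 4) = (u - 3)^2*(u + 2)*(u^2 - 3*u + 2) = (u - 3)^2*(u - 2)*(u + 2)*(u - 1)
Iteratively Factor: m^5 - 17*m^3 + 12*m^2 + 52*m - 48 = (m - 3)*(m^4 + 3*m^3 - 8*m^2 - 12*m + 16) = (m - 3)*(m + 2)*(m^3 + m^2 - 10*m + 8) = (m - 3)*(m - 2)*(m + 2)*(m^2 + 3*m - 4) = (m - 3)*(m - 2)*(m + 2)*(m + 4)*(m - 1)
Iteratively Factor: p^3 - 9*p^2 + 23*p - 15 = (p - 1)*(p^2 - 8*p + 15) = (p - 5)*(p - 1)*(p - 3)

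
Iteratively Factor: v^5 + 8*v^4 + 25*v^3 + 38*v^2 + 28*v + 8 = (v + 1)*(v^4 + 7*v^3 + 18*v^2 + 20*v + 8) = (v + 1)*(v + 2)*(v^3 + 5*v^2 + 8*v + 4) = (v + 1)^2*(v + 2)*(v^2 + 4*v + 4) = (v + 1)^2*(v + 2)^2*(v + 2)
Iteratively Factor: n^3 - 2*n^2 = (n)*(n^2 - 2*n) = n*(n - 2)*(n)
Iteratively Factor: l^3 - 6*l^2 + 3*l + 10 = (l - 5)*(l^2 - l - 2) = (l - 5)*(l + 1)*(l - 2)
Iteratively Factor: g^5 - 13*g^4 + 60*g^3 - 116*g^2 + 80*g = (g - 2)*(g^4 - 11*g^3 + 38*g^2 - 40*g) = (g - 2)^2*(g^3 - 9*g^2 + 20*g) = (g - 4)*(g - 2)^2*(g^2 - 5*g) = g*(g - 4)*(g - 2)^2*(g - 5)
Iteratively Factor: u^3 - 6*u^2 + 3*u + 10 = (u - 5)*(u^2 - u - 2) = (u - 5)*(u - 2)*(u + 1)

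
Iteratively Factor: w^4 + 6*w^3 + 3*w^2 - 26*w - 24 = (w + 1)*(w^3 + 5*w^2 - 2*w - 24) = (w + 1)*(w + 4)*(w^2 + w - 6) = (w + 1)*(w + 3)*(w + 4)*(w - 2)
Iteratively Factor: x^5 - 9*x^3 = (x - 3)*(x^4 + 3*x^3) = x*(x - 3)*(x^3 + 3*x^2) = x*(x - 3)*(x + 3)*(x^2) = x^2*(x - 3)*(x + 3)*(x)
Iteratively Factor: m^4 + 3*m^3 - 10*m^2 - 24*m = (m + 2)*(m^3 + m^2 - 12*m) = m*(m + 2)*(m^2 + m - 12) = m*(m - 3)*(m + 2)*(m + 4)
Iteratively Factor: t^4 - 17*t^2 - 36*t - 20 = (t - 5)*(t^3 + 5*t^2 + 8*t + 4) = (t - 5)*(t + 2)*(t^2 + 3*t + 2) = (t - 5)*(t + 1)*(t + 2)*(t + 2)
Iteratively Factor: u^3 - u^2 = (u)*(u^2 - u) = u^2*(u - 1)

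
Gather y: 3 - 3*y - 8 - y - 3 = -4*y - 8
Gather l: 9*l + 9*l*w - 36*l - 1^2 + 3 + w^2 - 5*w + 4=l*(9*w - 27) + w^2 - 5*w + 6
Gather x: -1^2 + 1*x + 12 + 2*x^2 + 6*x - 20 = 2*x^2 + 7*x - 9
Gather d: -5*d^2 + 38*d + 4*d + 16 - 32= -5*d^2 + 42*d - 16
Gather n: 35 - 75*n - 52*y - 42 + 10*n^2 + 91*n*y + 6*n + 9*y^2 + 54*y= 10*n^2 + n*(91*y - 69) + 9*y^2 + 2*y - 7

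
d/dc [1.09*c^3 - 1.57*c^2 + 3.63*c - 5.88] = 3.27*c^2 - 3.14*c + 3.63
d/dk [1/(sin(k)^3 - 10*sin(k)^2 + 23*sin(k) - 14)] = (-3*sin(k)^2 + 20*sin(k) - 23)*cos(k)/(sin(k)^3 - 10*sin(k)^2 + 23*sin(k) - 14)^2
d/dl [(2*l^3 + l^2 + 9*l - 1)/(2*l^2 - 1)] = (4*l^4 - 24*l^2 + 2*l - 9)/(4*l^4 - 4*l^2 + 1)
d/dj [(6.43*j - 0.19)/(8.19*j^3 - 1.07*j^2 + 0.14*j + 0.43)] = (-105.3234*j^3 + 11.5484*j^2 - 0.4066*j + 2.7915)/(67.0761*j^6 - 17.5266*j^5 + 3.4381*j^4 + 6.7438*j^3 - 0.9006*j^2 + 0.1204*j + 0.1849)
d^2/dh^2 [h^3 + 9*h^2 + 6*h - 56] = 6*h + 18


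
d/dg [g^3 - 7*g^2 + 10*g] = 3*g^2 - 14*g + 10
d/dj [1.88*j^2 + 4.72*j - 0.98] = 3.76*j + 4.72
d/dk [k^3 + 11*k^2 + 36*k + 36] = 3*k^2 + 22*k + 36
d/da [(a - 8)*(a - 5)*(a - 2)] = 3*a^2 - 30*a + 66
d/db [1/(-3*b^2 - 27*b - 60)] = (2*b + 9)/(3*(b^2 + 9*b + 20)^2)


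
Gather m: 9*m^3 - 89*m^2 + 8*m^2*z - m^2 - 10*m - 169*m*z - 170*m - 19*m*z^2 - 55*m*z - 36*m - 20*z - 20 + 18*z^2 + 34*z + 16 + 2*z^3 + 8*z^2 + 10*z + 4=9*m^3 + m^2*(8*z - 90) + m*(-19*z^2 - 224*z - 216) + 2*z^3 + 26*z^2 + 24*z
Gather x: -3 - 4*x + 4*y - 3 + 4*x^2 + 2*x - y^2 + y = 4*x^2 - 2*x - y^2 + 5*y - 6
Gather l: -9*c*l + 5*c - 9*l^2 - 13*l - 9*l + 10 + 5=5*c - 9*l^2 + l*(-9*c - 22) + 15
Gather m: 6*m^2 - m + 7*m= 6*m^2 + 6*m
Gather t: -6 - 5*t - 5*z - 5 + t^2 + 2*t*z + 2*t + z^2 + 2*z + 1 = t^2 + t*(2*z - 3) + z^2 - 3*z - 10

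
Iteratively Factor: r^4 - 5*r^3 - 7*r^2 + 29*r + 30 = (r - 5)*(r^3 - 7*r - 6) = (r - 5)*(r - 3)*(r^2 + 3*r + 2) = (r - 5)*(r - 3)*(r + 1)*(r + 2)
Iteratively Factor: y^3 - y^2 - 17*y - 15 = (y + 1)*(y^2 - 2*y - 15) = (y - 5)*(y + 1)*(y + 3)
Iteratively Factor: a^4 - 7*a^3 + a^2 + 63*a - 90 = (a + 3)*(a^3 - 10*a^2 + 31*a - 30) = (a - 2)*(a + 3)*(a^2 - 8*a + 15) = (a - 5)*(a - 2)*(a + 3)*(a - 3)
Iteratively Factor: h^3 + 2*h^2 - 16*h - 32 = (h + 4)*(h^2 - 2*h - 8) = (h - 4)*(h + 4)*(h + 2)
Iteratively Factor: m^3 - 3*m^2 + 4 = (m + 1)*(m^2 - 4*m + 4) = (m - 2)*(m + 1)*(m - 2)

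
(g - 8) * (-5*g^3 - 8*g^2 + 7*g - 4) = -5*g^4 + 32*g^3 + 71*g^2 - 60*g + 32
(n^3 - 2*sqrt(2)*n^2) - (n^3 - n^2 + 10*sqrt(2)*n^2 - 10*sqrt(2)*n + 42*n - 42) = -12*sqrt(2)*n^2 + n^2 - 42*n + 10*sqrt(2)*n + 42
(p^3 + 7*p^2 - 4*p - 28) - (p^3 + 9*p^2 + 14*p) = -2*p^2 - 18*p - 28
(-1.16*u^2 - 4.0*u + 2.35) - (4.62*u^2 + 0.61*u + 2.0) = -5.78*u^2 - 4.61*u + 0.35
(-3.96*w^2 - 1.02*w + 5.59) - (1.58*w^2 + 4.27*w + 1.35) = -5.54*w^2 - 5.29*w + 4.24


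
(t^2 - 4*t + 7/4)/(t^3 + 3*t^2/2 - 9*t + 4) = (t - 7/2)/(t^2 + 2*t - 8)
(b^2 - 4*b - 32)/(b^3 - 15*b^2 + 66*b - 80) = (b + 4)/(b^2 - 7*b + 10)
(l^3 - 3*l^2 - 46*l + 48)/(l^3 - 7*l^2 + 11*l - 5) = (l^2 - 2*l - 48)/(l^2 - 6*l + 5)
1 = 1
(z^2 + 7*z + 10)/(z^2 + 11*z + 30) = (z + 2)/(z + 6)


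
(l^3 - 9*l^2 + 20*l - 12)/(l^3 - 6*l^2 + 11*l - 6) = (l - 6)/(l - 3)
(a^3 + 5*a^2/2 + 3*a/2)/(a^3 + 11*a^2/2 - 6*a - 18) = a*(a + 1)/(a^2 + 4*a - 12)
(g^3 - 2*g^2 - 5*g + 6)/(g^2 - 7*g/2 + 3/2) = 2*(g^2 + g - 2)/(2*g - 1)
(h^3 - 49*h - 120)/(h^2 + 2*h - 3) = (h^2 - 3*h - 40)/(h - 1)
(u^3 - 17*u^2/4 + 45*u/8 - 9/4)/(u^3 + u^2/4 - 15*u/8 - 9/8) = (4*u^2 - 11*u + 6)/(4*u^2 + 7*u + 3)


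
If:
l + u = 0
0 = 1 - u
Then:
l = -1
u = 1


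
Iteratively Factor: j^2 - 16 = (j - 4)*(j + 4)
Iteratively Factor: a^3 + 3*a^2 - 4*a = (a + 4)*(a^2 - a) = (a - 1)*(a + 4)*(a)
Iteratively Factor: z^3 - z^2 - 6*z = (z - 3)*(z^2 + 2*z) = z*(z - 3)*(z + 2)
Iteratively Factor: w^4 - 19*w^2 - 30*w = (w + 3)*(w^3 - 3*w^2 - 10*w) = w*(w + 3)*(w^2 - 3*w - 10) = w*(w - 5)*(w + 3)*(w + 2)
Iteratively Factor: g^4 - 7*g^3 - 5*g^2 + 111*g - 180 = (g - 5)*(g^3 - 2*g^2 - 15*g + 36) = (g - 5)*(g + 4)*(g^2 - 6*g + 9) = (g - 5)*(g - 3)*(g + 4)*(g - 3)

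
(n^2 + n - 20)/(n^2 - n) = (n^2 + n - 20)/(n*(n - 1))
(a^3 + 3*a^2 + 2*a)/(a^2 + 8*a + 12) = a*(a + 1)/(a + 6)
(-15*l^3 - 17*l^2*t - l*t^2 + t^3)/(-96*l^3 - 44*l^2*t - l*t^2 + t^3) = (-5*l^2 - 4*l*t + t^2)/(-32*l^2 - 4*l*t + t^2)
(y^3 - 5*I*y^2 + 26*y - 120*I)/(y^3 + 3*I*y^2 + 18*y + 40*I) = (y - 6*I)/(y + 2*I)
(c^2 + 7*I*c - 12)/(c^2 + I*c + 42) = (c^2 + 7*I*c - 12)/(c^2 + I*c + 42)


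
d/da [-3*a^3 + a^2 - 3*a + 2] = -9*a^2 + 2*a - 3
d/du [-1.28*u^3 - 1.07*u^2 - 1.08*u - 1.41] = -3.84*u^2 - 2.14*u - 1.08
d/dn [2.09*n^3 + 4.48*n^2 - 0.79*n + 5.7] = 6.27*n^2 + 8.96*n - 0.79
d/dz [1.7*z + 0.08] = 1.70000000000000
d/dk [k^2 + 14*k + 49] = 2*k + 14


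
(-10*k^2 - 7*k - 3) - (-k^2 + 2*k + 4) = -9*k^2 - 9*k - 7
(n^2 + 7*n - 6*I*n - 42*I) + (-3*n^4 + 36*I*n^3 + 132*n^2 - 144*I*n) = -3*n^4 + 36*I*n^3 + 133*n^2 + 7*n - 150*I*n - 42*I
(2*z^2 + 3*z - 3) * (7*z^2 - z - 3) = 14*z^4 + 19*z^3 - 30*z^2 - 6*z + 9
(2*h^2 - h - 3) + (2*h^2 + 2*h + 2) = 4*h^2 + h - 1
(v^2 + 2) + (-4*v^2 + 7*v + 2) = -3*v^2 + 7*v + 4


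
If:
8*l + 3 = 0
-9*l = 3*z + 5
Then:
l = -3/8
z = -13/24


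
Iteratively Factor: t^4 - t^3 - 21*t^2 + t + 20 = (t - 5)*(t^3 + 4*t^2 - t - 4) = (t - 5)*(t + 1)*(t^2 + 3*t - 4) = (t - 5)*(t + 1)*(t + 4)*(t - 1)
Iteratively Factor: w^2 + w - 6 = (w + 3)*(w - 2)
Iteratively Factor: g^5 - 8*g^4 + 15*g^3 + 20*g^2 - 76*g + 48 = (g + 2)*(g^4 - 10*g^3 + 35*g^2 - 50*g + 24) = (g - 4)*(g + 2)*(g^3 - 6*g^2 + 11*g - 6) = (g - 4)*(g - 1)*(g + 2)*(g^2 - 5*g + 6) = (g - 4)*(g - 2)*(g - 1)*(g + 2)*(g - 3)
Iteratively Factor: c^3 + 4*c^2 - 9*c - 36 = (c + 4)*(c^2 - 9) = (c - 3)*(c + 4)*(c + 3)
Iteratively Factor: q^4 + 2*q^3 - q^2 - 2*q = (q + 1)*(q^3 + q^2 - 2*q) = q*(q + 1)*(q^2 + q - 2) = q*(q - 1)*(q + 1)*(q + 2)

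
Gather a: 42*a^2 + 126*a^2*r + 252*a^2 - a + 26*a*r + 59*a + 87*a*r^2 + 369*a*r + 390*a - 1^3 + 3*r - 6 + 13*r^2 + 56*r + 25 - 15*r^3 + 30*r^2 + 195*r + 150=a^2*(126*r + 294) + a*(87*r^2 + 395*r + 448) - 15*r^3 + 43*r^2 + 254*r + 168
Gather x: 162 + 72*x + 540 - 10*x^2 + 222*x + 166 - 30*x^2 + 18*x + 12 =-40*x^2 + 312*x + 880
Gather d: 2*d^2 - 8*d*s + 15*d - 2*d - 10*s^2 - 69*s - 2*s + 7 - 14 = 2*d^2 + d*(13 - 8*s) - 10*s^2 - 71*s - 7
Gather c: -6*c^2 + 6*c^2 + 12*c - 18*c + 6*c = 0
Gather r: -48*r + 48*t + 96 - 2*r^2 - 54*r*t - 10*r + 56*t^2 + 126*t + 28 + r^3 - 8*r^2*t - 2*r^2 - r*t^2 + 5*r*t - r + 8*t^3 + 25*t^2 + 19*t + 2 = r^3 + r^2*(-8*t - 4) + r*(-t^2 - 49*t - 59) + 8*t^3 + 81*t^2 + 193*t + 126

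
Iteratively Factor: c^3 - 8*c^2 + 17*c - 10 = (c - 1)*(c^2 - 7*c + 10) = (c - 5)*(c - 1)*(c - 2)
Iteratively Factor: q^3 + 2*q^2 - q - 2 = (q + 2)*(q^2 - 1) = (q - 1)*(q + 2)*(q + 1)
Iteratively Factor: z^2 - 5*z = (z)*(z - 5)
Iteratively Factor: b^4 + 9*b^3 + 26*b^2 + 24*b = (b + 2)*(b^3 + 7*b^2 + 12*b) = (b + 2)*(b + 3)*(b^2 + 4*b) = b*(b + 2)*(b + 3)*(b + 4)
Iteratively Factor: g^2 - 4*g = (g)*(g - 4)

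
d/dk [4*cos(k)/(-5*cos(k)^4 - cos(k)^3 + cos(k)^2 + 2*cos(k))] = 4*(-15*cos(k)^2 - 2*cos(k) + 1)*sin(k)/(5*cos(k)^3 + cos(k)^2 - cos(k) - 2)^2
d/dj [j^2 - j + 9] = 2*j - 1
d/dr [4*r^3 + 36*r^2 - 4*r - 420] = 12*r^2 + 72*r - 4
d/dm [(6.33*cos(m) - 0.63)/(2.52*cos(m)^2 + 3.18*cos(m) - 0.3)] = 0.0988884933349156*(15.9516*cos(m)^2 - 3.1752*cos(m) - 0.1044)*sin(m)/(-0.792452830188679*sin(m)^2 + 1.0*cos(m) + 0.69811320754717)^2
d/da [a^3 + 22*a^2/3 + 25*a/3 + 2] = 3*a^2 + 44*a/3 + 25/3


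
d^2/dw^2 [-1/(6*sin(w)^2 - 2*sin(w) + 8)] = (36*sin(w)^4 - 9*sin(w)^3 - 101*sin(w)^2 + 22*sin(w) + 22)/(2*(3*sin(w)^2 - sin(w) + 4)^3)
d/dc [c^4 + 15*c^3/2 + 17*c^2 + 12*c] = 4*c^3 + 45*c^2/2 + 34*c + 12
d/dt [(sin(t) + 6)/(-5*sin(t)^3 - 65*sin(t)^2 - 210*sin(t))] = (2*sin(t) + 7)*cos(t)/(5*(sin(t) + 7)^2*sin(t)^2)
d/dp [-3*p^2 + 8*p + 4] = 8 - 6*p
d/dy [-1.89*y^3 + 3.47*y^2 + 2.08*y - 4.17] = -5.67*y^2 + 6.94*y + 2.08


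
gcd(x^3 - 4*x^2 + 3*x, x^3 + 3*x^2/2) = x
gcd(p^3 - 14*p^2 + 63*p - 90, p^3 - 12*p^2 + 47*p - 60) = p^2 - 8*p + 15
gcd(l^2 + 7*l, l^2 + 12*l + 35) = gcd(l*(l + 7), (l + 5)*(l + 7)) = l + 7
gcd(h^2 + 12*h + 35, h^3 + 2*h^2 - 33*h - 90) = h + 5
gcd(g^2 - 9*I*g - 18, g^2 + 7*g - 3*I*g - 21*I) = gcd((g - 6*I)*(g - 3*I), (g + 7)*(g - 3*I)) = g - 3*I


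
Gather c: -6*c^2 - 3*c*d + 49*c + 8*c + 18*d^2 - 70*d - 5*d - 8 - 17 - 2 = -6*c^2 + c*(57 - 3*d) + 18*d^2 - 75*d - 27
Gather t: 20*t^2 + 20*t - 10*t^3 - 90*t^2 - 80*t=-10*t^3 - 70*t^2 - 60*t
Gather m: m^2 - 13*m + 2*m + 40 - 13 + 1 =m^2 - 11*m + 28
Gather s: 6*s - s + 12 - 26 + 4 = 5*s - 10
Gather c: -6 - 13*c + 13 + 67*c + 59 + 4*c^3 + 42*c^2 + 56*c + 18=4*c^3 + 42*c^2 + 110*c + 84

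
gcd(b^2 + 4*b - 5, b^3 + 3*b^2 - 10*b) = b + 5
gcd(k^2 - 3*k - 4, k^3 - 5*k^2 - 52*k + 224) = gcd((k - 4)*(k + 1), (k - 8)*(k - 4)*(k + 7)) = k - 4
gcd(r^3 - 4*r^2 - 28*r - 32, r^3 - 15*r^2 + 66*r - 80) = r - 8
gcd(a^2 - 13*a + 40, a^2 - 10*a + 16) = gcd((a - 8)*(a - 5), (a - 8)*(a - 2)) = a - 8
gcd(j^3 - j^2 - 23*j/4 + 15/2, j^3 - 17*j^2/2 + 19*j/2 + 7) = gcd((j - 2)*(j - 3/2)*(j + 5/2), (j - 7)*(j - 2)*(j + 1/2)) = j - 2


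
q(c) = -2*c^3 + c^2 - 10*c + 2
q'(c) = -6*c^2 + 2*c - 10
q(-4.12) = 200.04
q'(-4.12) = -120.09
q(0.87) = -7.26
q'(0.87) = -12.80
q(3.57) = -111.95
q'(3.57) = -79.33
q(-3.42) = 127.90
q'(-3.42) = -87.02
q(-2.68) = 74.48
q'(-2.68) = -58.45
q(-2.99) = 94.30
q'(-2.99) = -69.62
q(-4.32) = 225.11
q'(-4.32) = -130.61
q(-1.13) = 17.46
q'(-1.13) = -19.92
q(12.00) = -3430.00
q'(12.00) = -850.00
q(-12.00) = 3722.00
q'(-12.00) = -898.00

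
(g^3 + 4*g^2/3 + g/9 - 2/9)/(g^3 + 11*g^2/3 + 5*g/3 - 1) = (g + 2/3)/(g + 3)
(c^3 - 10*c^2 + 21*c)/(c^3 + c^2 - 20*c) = (c^2 - 10*c + 21)/(c^2 + c - 20)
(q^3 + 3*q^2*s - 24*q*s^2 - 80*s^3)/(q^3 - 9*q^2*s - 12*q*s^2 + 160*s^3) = (q + 4*s)/(q - 8*s)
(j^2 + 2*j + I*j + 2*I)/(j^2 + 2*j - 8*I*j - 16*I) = (j + I)/(j - 8*I)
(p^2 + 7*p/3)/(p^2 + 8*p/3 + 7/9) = 3*p/(3*p + 1)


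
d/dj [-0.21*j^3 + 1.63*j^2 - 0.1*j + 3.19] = -0.63*j^2 + 3.26*j - 0.1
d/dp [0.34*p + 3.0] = 0.340000000000000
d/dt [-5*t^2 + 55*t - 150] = 55 - 10*t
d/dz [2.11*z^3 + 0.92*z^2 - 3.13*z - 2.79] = 6.33*z^2 + 1.84*z - 3.13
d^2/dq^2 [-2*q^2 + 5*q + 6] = -4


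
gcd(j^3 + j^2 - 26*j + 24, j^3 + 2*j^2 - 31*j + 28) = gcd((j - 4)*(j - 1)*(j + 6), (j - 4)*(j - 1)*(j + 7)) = j^2 - 5*j + 4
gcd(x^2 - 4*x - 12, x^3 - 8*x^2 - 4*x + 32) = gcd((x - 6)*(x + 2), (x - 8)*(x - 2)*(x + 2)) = x + 2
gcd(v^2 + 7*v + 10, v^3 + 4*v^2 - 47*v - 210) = v + 5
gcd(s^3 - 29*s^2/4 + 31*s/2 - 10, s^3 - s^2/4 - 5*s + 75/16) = s - 5/4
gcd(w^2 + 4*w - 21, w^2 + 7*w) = w + 7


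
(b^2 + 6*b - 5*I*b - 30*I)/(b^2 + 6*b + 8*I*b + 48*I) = (b - 5*I)/(b + 8*I)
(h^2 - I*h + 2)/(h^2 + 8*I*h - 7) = (h - 2*I)/(h + 7*I)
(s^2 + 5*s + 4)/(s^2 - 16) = (s + 1)/(s - 4)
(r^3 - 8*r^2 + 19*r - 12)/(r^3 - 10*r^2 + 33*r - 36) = (r - 1)/(r - 3)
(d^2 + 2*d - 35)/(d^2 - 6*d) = (d^2 + 2*d - 35)/(d*(d - 6))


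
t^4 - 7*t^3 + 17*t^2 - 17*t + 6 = (t - 3)*(t - 2)*(t - 1)^2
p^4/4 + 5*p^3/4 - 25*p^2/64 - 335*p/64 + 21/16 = (p/4 + 1)*(p - 7/4)*(p - 1/4)*(p + 3)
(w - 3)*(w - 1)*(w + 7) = w^3 + 3*w^2 - 25*w + 21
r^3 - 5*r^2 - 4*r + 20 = (r - 5)*(r - 2)*(r + 2)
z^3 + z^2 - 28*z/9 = z*(z - 4/3)*(z + 7/3)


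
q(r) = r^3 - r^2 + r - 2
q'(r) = 3*r^2 - 2*r + 1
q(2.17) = 5.68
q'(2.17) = 10.79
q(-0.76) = -3.78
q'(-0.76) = 4.25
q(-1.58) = -10.02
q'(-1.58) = 11.65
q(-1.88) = -14.06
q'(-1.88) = 15.36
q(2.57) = 10.94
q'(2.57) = 15.67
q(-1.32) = -7.36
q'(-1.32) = 8.87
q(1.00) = -1.00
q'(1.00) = 2.00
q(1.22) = -0.45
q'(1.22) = 3.03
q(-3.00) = -41.00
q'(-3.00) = 34.00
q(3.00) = 19.00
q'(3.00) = 22.00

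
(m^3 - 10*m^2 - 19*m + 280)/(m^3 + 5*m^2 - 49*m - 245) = (m - 8)/(m + 7)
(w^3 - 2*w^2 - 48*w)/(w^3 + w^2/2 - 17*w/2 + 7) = 2*w*(w^2 - 2*w - 48)/(2*w^3 + w^2 - 17*w + 14)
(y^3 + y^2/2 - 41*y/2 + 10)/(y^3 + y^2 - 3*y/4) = 2*(y^2 + y - 20)/(y*(2*y + 3))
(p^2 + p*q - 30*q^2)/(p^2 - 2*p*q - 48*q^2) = (p - 5*q)/(p - 8*q)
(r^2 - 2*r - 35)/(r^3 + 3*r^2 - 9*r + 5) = (r - 7)/(r^2 - 2*r + 1)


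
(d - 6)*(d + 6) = d^2 - 36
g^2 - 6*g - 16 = (g - 8)*(g + 2)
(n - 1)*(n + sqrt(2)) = n^2 - n + sqrt(2)*n - sqrt(2)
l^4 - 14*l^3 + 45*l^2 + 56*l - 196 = (l - 7)^2*(l - 2)*(l + 2)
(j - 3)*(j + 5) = j^2 + 2*j - 15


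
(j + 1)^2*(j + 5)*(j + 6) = j^4 + 13*j^3 + 53*j^2 + 71*j + 30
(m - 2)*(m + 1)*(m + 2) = m^3 + m^2 - 4*m - 4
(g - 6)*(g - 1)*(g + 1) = g^3 - 6*g^2 - g + 6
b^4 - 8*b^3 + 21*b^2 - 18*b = b*(b - 3)^2*(b - 2)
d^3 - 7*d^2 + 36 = (d - 6)*(d - 3)*(d + 2)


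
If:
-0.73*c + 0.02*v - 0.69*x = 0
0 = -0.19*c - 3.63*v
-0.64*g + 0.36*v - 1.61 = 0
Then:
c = -0.943851980253985*x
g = 0.0277890304103704*x - 2.515625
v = 0.0494027207295474*x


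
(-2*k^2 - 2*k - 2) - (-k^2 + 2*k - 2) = -k^2 - 4*k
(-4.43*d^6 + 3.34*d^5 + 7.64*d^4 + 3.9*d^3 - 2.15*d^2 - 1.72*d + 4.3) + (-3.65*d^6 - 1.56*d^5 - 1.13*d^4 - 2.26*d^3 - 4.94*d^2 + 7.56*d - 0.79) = -8.08*d^6 + 1.78*d^5 + 6.51*d^4 + 1.64*d^3 - 7.09*d^2 + 5.84*d + 3.51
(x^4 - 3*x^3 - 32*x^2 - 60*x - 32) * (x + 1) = x^5 - 2*x^4 - 35*x^3 - 92*x^2 - 92*x - 32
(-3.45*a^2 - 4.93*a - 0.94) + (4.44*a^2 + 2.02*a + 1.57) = 0.99*a^2 - 2.91*a + 0.63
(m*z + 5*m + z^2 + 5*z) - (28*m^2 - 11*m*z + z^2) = -28*m^2 + 12*m*z + 5*m + 5*z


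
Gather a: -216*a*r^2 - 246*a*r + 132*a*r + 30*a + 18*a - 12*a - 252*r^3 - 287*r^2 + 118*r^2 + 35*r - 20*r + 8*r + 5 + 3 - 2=a*(-216*r^2 - 114*r + 36) - 252*r^3 - 169*r^2 + 23*r + 6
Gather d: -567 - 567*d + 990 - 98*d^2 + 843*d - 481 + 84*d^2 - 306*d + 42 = -14*d^2 - 30*d - 16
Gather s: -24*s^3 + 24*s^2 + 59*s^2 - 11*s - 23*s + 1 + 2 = -24*s^3 + 83*s^2 - 34*s + 3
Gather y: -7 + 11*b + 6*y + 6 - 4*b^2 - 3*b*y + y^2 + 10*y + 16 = -4*b^2 + 11*b + y^2 + y*(16 - 3*b) + 15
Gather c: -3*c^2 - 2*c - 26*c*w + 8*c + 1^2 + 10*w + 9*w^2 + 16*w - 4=-3*c^2 + c*(6 - 26*w) + 9*w^2 + 26*w - 3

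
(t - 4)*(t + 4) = t^2 - 16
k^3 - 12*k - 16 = (k - 4)*(k + 2)^2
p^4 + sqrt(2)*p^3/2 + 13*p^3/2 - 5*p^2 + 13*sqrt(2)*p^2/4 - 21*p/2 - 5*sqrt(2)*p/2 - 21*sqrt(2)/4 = (p - 3/2)*(p + 1)*(p + 7)*(p + sqrt(2)/2)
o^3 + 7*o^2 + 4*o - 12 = (o - 1)*(o + 2)*(o + 6)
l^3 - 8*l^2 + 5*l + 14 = (l - 7)*(l - 2)*(l + 1)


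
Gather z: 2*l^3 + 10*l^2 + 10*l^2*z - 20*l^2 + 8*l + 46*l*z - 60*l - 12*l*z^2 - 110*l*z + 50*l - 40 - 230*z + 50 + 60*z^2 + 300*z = 2*l^3 - 10*l^2 - 2*l + z^2*(60 - 12*l) + z*(10*l^2 - 64*l + 70) + 10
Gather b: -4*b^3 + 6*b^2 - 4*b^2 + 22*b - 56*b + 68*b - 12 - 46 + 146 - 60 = -4*b^3 + 2*b^2 + 34*b + 28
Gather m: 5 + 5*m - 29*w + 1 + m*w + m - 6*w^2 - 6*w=m*(w + 6) - 6*w^2 - 35*w + 6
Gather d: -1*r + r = 0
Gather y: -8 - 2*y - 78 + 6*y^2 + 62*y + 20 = 6*y^2 + 60*y - 66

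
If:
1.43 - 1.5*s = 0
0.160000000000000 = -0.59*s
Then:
No Solution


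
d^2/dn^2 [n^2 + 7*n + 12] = 2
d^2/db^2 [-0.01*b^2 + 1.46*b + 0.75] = -0.0200000000000000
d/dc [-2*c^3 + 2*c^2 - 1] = 2*c*(2 - 3*c)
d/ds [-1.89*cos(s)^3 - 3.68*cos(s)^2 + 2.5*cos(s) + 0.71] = (5.67*cos(s)^2 + 7.36*cos(s) - 2.5)*sin(s)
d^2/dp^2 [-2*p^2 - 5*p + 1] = -4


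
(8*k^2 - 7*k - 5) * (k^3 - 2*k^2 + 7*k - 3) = 8*k^5 - 23*k^4 + 65*k^3 - 63*k^2 - 14*k + 15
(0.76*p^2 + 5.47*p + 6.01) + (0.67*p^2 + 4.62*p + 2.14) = 1.43*p^2 + 10.09*p + 8.15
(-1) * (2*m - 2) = 2 - 2*m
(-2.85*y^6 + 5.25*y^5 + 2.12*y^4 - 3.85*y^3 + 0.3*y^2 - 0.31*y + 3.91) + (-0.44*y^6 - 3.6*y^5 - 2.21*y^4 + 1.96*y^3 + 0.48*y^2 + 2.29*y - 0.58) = -3.29*y^6 + 1.65*y^5 - 0.0899999999999999*y^4 - 1.89*y^3 + 0.78*y^2 + 1.98*y + 3.33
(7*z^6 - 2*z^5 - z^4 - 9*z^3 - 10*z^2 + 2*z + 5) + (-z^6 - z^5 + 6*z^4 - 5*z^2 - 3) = 6*z^6 - 3*z^5 + 5*z^4 - 9*z^3 - 15*z^2 + 2*z + 2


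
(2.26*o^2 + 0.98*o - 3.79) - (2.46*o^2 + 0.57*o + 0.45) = -0.2*o^2 + 0.41*o - 4.24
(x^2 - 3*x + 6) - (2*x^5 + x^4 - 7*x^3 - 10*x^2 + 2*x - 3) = -2*x^5 - x^4 + 7*x^3 + 11*x^2 - 5*x + 9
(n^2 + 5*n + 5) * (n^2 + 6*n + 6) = n^4 + 11*n^3 + 41*n^2 + 60*n + 30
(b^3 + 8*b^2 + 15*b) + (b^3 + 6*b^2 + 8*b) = 2*b^3 + 14*b^2 + 23*b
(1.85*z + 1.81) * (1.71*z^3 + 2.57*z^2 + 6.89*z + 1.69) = 3.1635*z^4 + 7.8496*z^3 + 17.3982*z^2 + 15.5974*z + 3.0589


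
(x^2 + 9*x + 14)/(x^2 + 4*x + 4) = (x + 7)/(x + 2)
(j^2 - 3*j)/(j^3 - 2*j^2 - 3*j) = 1/(j + 1)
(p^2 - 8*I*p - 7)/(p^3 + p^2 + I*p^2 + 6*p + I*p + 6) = (p^2 - 8*I*p - 7)/(p^3 + p^2*(1 + I) + p*(6 + I) + 6)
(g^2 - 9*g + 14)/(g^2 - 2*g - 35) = (g - 2)/(g + 5)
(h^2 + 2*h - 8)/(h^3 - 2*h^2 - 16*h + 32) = 1/(h - 4)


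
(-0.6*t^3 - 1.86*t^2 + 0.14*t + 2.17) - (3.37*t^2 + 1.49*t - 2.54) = -0.6*t^3 - 5.23*t^2 - 1.35*t + 4.71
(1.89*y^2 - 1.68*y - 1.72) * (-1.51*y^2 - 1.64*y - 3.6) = -2.8539*y^4 - 0.5628*y^3 - 1.4516*y^2 + 8.8688*y + 6.192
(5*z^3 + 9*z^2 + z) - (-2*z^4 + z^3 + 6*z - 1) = 2*z^4 + 4*z^3 + 9*z^2 - 5*z + 1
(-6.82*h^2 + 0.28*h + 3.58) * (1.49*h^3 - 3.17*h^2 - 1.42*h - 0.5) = -10.1618*h^5 + 22.0366*h^4 + 14.131*h^3 - 8.3362*h^2 - 5.2236*h - 1.79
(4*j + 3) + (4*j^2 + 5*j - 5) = 4*j^2 + 9*j - 2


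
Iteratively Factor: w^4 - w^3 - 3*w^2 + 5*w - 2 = (w - 1)*(w^3 - 3*w + 2) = (w - 1)^2*(w^2 + w - 2) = (w - 1)^3*(w + 2)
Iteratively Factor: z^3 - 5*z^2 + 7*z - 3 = (z - 3)*(z^2 - 2*z + 1) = (z - 3)*(z - 1)*(z - 1)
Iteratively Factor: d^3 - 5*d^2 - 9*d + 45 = (d + 3)*(d^2 - 8*d + 15) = (d - 3)*(d + 3)*(d - 5)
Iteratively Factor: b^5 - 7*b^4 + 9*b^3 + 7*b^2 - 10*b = (b)*(b^4 - 7*b^3 + 9*b^2 + 7*b - 10) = b*(b - 5)*(b^3 - 2*b^2 - b + 2) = b*(b - 5)*(b - 1)*(b^2 - b - 2) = b*(b - 5)*(b - 1)*(b + 1)*(b - 2)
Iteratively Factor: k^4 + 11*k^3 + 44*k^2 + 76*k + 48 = (k + 3)*(k^3 + 8*k^2 + 20*k + 16) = (k + 2)*(k + 3)*(k^2 + 6*k + 8) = (k + 2)*(k + 3)*(k + 4)*(k + 2)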